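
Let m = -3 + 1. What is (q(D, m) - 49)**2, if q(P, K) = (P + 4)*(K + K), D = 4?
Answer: 6561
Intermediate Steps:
m = -2
q(P, K) = 2*K*(4 + P) (q(P, K) = (4 + P)*(2*K) = 2*K*(4 + P))
(q(D, m) - 49)**2 = (2*(-2)*(4 + 4) - 49)**2 = (2*(-2)*8 - 49)**2 = (-32 - 49)**2 = (-81)**2 = 6561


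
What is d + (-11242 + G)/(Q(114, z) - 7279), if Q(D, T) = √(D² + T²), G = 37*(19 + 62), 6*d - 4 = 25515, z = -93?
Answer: 675951185927/158886588 + 24735*√2405/52962196 ≈ 4254.3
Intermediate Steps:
d = 25519/6 (d = ⅔ + (⅙)*25515 = ⅔ + 8505/2 = 25519/6 ≈ 4253.2)
G = 2997 (G = 37*81 = 2997)
d + (-11242 + G)/(Q(114, z) - 7279) = 25519/6 + (-11242 + 2997)/(√(114² + (-93)²) - 7279) = 25519/6 - 8245/(√(12996 + 8649) - 7279) = 25519/6 - 8245/(√21645 - 7279) = 25519/6 - 8245/(3*√2405 - 7279) = 25519/6 - 8245/(-7279 + 3*√2405)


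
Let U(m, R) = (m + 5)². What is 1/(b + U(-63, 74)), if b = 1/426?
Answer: 426/1433065 ≈ 0.00029727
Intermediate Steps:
U(m, R) = (5 + m)²
b = 1/426 ≈ 0.0023474
1/(b + U(-63, 74)) = 1/(1/426 + (5 - 63)²) = 1/(1/426 + (-58)²) = 1/(1/426 + 3364) = 1/(1433065/426) = 426/1433065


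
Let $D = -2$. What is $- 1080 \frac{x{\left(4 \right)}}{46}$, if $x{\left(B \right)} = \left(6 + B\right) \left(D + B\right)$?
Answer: $- \frac{10800}{23} \approx -469.57$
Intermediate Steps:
$x{\left(B \right)} = \left(-2 + B\right) \left(6 + B\right)$ ($x{\left(B \right)} = \left(6 + B\right) \left(-2 + B\right) = \left(-2 + B\right) \left(6 + B\right)$)
$- 1080 \frac{x{\left(4 \right)}}{46} = - 1080 \frac{-12 + 4^{2} + 4 \cdot 4}{46} = - 1080 \left(-12 + 16 + 16\right) \frac{1}{46} = - 1080 \cdot 20 \cdot \frac{1}{46} = \left(-1080\right) \frac{10}{23} = - \frac{10800}{23}$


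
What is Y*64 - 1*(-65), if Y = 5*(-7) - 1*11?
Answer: -2879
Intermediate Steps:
Y = -46 (Y = -35 - 11 = -46)
Y*64 - 1*(-65) = -46*64 - 1*(-65) = -2944 + 65 = -2879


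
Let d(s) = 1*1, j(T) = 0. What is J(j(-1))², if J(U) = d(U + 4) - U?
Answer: 1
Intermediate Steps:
d(s) = 1
J(U) = 1 - U
J(j(-1))² = (1 - 1*0)² = (1 + 0)² = 1² = 1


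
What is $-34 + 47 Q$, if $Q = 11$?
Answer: $483$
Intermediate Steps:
$-34 + 47 Q = -34 + 47 \cdot 11 = -34 + 517 = 483$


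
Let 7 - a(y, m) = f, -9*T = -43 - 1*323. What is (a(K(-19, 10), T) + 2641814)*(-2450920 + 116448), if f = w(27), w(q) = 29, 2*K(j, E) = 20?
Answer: -6167189453824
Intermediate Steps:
K(j, E) = 10 (K(j, E) = (½)*20 = 10)
f = 29
T = 122/3 (T = -(-43 - 1*323)/9 = -(-43 - 323)/9 = -⅑*(-366) = 122/3 ≈ 40.667)
a(y, m) = -22 (a(y, m) = 7 - 1*29 = 7 - 29 = -22)
(a(K(-19, 10), T) + 2641814)*(-2450920 + 116448) = (-22 + 2641814)*(-2450920 + 116448) = 2641792*(-2334472) = -6167189453824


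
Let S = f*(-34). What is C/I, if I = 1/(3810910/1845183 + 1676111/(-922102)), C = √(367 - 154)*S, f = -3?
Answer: 7162375561619*√213/283574489111 ≈ 368.62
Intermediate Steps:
S = 102 (S = -3*(-34) = 102)
C = 102*√213 (C = √(367 - 154)*102 = √213*102 = 102*√213 ≈ 1488.6)
I = 1701446934666/421316209507 (I = 1/(3810910*(1/1845183) + 1676111*(-1/922102)) = 1/(3810910/1845183 - 1676111/922102) = 1/(421316209507/1701446934666) = 1701446934666/421316209507 ≈ 4.0384)
C/I = (102*√213)/(1701446934666/421316209507) = (102*√213)*(421316209507/1701446934666) = 7162375561619*√213/283574489111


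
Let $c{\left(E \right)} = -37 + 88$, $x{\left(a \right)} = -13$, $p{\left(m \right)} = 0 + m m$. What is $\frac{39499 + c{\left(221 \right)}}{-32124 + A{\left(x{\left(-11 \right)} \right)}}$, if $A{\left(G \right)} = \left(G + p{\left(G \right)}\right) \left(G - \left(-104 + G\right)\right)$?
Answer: $- \frac{791}{318} \approx -2.4874$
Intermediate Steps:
$p{\left(m \right)} = m^{2}$ ($p{\left(m \right)} = 0 + m^{2} = m^{2}$)
$c{\left(E \right)} = 51$
$A{\left(G \right)} = 104 G + 104 G^{2}$ ($A{\left(G \right)} = \left(G + G^{2}\right) \left(G - \left(-104 + G\right)\right) = \left(G + G^{2}\right) 104 = 104 G + 104 G^{2}$)
$\frac{39499 + c{\left(221 \right)}}{-32124 + A{\left(x{\left(-11 \right)} \right)}} = \frac{39499 + 51}{-32124 + 104 \left(-13\right) \left(1 - 13\right)} = \frac{39550}{-32124 + 104 \left(-13\right) \left(-12\right)} = \frac{39550}{-32124 + 16224} = \frac{39550}{-15900} = 39550 \left(- \frac{1}{15900}\right) = - \frac{791}{318}$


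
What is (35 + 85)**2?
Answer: 14400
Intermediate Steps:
(35 + 85)**2 = 120**2 = 14400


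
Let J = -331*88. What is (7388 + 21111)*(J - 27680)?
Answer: -1618971192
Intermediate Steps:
J = -29128
(7388 + 21111)*(J - 27680) = (7388 + 21111)*(-29128 - 27680) = 28499*(-56808) = -1618971192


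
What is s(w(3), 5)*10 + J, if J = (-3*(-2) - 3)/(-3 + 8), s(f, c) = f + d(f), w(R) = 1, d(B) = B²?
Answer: 103/5 ≈ 20.600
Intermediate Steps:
s(f, c) = f + f²
J = ⅗ (J = (6 - 3)/5 = 3*(⅕) = ⅗ ≈ 0.60000)
s(w(3), 5)*10 + J = (1*(1 + 1))*10 + ⅗ = (1*2)*10 + ⅗ = 2*10 + ⅗ = 20 + ⅗ = 103/5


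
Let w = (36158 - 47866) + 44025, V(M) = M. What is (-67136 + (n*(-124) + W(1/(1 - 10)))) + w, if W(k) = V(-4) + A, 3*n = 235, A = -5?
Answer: -133624/3 ≈ -44541.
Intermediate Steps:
n = 235/3 (n = (1/3)*235 = 235/3 ≈ 78.333)
W(k) = -9 (W(k) = -4 - 5 = -9)
w = 32317 (w = -11708 + 44025 = 32317)
(-67136 + (n*(-124) + W(1/(1 - 10)))) + w = (-67136 + ((235/3)*(-124) - 9)) + 32317 = (-67136 + (-29140/3 - 9)) + 32317 = (-67136 - 29167/3) + 32317 = -230575/3 + 32317 = -133624/3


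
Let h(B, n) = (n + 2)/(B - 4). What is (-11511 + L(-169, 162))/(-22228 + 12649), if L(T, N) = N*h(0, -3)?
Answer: 7647/6386 ≈ 1.1975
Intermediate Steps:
h(B, n) = (2 + n)/(-4 + B)
L(T, N) = N/4 (L(T, N) = N*((2 - 3)/(-4 + 0)) = N*(-1/(-4)) = N*(-¼*(-1)) = N*(¼) = N/4)
(-11511 + L(-169, 162))/(-22228 + 12649) = (-11511 + (¼)*162)/(-22228 + 12649) = (-11511 + 81/2)/(-9579) = -22941/2*(-1/9579) = 7647/6386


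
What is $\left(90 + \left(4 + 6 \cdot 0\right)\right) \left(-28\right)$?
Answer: $-2632$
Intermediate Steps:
$\left(90 + \left(4 + 6 \cdot 0\right)\right) \left(-28\right) = \left(90 + \left(4 + 0\right)\right) \left(-28\right) = \left(90 + 4\right) \left(-28\right) = 94 \left(-28\right) = -2632$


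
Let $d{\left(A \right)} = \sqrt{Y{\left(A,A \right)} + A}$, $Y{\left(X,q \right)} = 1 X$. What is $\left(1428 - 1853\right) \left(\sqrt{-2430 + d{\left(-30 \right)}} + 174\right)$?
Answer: $-73950 - 425 \sqrt{-2430 + 2 i \sqrt{15}} \approx -73983.0 - 20950.0 i$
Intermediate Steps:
$Y{\left(X,q \right)} = X$
$d{\left(A \right)} = \sqrt{2} \sqrt{A}$ ($d{\left(A \right)} = \sqrt{A + A} = \sqrt{2 A} = \sqrt{2} \sqrt{A}$)
$\left(1428 - 1853\right) \left(\sqrt{-2430 + d{\left(-30 \right)}} + 174\right) = \left(1428 - 1853\right) \left(\sqrt{-2430 + \sqrt{2} \sqrt{-30}} + 174\right) = - 425 \left(\sqrt{-2430 + \sqrt{2} i \sqrt{30}} + 174\right) = - 425 \left(\sqrt{-2430 + 2 i \sqrt{15}} + 174\right) = - 425 \left(174 + \sqrt{-2430 + 2 i \sqrt{15}}\right) = -73950 - 425 \sqrt{-2430 + 2 i \sqrt{15}}$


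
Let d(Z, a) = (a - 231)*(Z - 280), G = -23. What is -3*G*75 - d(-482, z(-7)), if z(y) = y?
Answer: -176181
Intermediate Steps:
d(Z, a) = (-280 + Z)*(-231 + a) (d(Z, a) = (-231 + a)*(-280 + Z) = (-280 + Z)*(-231 + a))
-3*G*75 - d(-482, z(-7)) = -3*(-23)*75 - (64680 - 280*(-7) - 231*(-482) - 482*(-7)) = 69*75 - (64680 + 1960 + 111342 + 3374) = 5175 - 1*181356 = 5175 - 181356 = -176181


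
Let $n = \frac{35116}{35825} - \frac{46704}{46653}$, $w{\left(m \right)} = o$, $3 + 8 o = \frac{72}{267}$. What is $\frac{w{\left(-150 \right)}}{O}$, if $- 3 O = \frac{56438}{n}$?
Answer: $- \frac{2120421159}{5596752964325300} \approx -3.7887 \cdot 10^{-7}$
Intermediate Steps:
$o = - \frac{243}{712}$ ($o = - \frac{3}{8} + \frac{72 \cdot \frac{1}{267}}{8} = - \frac{3}{8} + \frac{1}{8} \cdot \frac{24}{89} = - \frac{3}{8} + \frac{3}{89} = - \frac{243}{712} \approx -0.34129$)
$w{\left(m \right)} = - \frac{243}{712}$
$n = - \frac{11634684}{557114575}$ ($n = 35116 \cdot \frac{1}{35825} - \frac{15568}{15551} = \frac{35116}{35825} - \frac{15568}{15551} = - \frac{11634684}{557114575} \approx -0.020884$)
$O = \frac{15721216191925}{17452026}$ ($O = - \frac{56438 \frac{1}{- \frac{11634684}{557114575}}}{3} = - \frac{56438 \left(- \frac{557114575}{11634684}\right)}{3} = \left(- \frac{1}{3}\right) \left(- \frac{15721216191925}{5817342}\right) = \frac{15721216191925}{17452026} \approx 9.0083 \cdot 10^{5}$)
$\frac{w{\left(-150 \right)}}{O} = - \frac{243}{712 \cdot \frac{15721216191925}{17452026}} = \left(- \frac{243}{712}\right) \frac{17452026}{15721216191925} = - \frac{2120421159}{5596752964325300}$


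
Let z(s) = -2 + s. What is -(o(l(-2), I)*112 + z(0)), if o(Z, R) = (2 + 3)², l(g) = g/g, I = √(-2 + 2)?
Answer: -2798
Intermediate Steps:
I = 0 (I = √0 = 0)
l(g) = 1
o(Z, R) = 25 (o(Z, R) = 5² = 25)
-(o(l(-2), I)*112 + z(0)) = -(25*112 + (-2 + 0)) = -(2800 - 2) = -1*2798 = -2798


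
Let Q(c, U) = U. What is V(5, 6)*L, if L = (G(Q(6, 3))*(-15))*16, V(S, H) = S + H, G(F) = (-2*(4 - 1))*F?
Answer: 47520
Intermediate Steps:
G(F) = -6*F (G(F) = (-2*3)*F = -6*F)
V(S, H) = H + S
L = 4320 (L = (-6*3*(-15))*16 = -18*(-15)*16 = 270*16 = 4320)
V(5, 6)*L = (6 + 5)*4320 = 11*4320 = 47520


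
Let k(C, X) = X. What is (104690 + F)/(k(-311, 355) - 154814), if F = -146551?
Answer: 41861/154459 ≈ 0.27102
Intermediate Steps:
(104690 + F)/(k(-311, 355) - 154814) = (104690 - 146551)/(355 - 154814) = -41861/(-154459) = -41861*(-1/154459) = 41861/154459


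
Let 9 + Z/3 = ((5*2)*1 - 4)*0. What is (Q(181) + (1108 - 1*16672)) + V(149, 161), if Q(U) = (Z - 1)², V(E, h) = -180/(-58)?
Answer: -428530/29 ≈ -14777.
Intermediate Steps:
Z = -27 (Z = -27 + 3*(((5*2)*1 - 4)*0) = -27 + 3*((10*1 - 4)*0) = -27 + 3*((10 - 4)*0) = -27 + 3*(6*0) = -27 + 3*0 = -27 + 0 = -27)
V(E, h) = 90/29 (V(E, h) = -180*(-1/58) = 90/29)
Q(U) = 784 (Q(U) = (-27 - 1)² = (-28)² = 784)
(Q(181) + (1108 - 1*16672)) + V(149, 161) = (784 + (1108 - 1*16672)) + 90/29 = (784 + (1108 - 16672)) + 90/29 = (784 - 15564) + 90/29 = -14780 + 90/29 = -428530/29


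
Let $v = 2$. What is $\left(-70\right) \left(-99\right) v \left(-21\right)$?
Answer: $-291060$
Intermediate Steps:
$\left(-70\right) \left(-99\right) v \left(-21\right) = \left(-70\right) \left(-99\right) 2 \left(-21\right) = 6930 \left(-42\right) = -291060$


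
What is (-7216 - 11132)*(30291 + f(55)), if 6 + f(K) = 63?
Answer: -556825104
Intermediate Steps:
f(K) = 57 (f(K) = -6 + 63 = 57)
(-7216 - 11132)*(30291 + f(55)) = (-7216 - 11132)*(30291 + 57) = -18348*30348 = -556825104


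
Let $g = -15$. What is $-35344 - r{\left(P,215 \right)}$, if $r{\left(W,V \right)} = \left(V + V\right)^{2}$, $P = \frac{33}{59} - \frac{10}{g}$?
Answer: $-220244$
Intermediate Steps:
$P = \frac{217}{177}$ ($P = \frac{33}{59} - \frac{10}{-15} = 33 \cdot \frac{1}{59} - - \frac{2}{3} = \frac{33}{59} + \frac{2}{3} = \frac{217}{177} \approx 1.226$)
$r{\left(W,V \right)} = 4 V^{2}$ ($r{\left(W,V \right)} = \left(2 V\right)^{2} = 4 V^{2}$)
$-35344 - r{\left(P,215 \right)} = -35344 - 4 \cdot 215^{2} = -35344 - 4 \cdot 46225 = -35344 - 184900 = -220244$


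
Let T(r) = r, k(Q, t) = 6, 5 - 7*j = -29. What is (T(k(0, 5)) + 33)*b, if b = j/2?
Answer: 663/7 ≈ 94.714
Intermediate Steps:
j = 34/7 (j = 5/7 - ⅐*(-29) = 5/7 + 29/7 = 34/7 ≈ 4.8571)
b = 17/7 (b = (34/7)/2 = (34/7)*(½) = 17/7 ≈ 2.4286)
(T(k(0, 5)) + 33)*b = (6 + 33)*(17/7) = 39*(17/7) = 663/7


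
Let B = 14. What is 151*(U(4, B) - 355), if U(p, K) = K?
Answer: -51491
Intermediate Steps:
151*(U(4, B) - 355) = 151*(14 - 355) = 151*(-341) = -51491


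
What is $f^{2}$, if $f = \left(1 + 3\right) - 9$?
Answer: $25$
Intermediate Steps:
$f = -5$ ($f = 4 - 9 = -5$)
$f^{2} = \left(-5\right)^{2} = 25$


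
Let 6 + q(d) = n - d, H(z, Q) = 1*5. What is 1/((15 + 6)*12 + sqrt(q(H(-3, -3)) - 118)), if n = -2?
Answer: 252/63635 - I*sqrt(131)/63635 ≈ 0.0039601 - 0.00017986*I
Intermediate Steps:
H(z, Q) = 5
q(d) = -8 - d (q(d) = -6 + (-2 - d) = -8 - d)
1/((15 + 6)*12 + sqrt(q(H(-3, -3)) - 118)) = 1/((15 + 6)*12 + sqrt((-8 - 1*5) - 118)) = 1/(21*12 + sqrt((-8 - 5) - 118)) = 1/(252 + sqrt(-13 - 118)) = 1/(252 + sqrt(-131)) = 1/(252 + I*sqrt(131))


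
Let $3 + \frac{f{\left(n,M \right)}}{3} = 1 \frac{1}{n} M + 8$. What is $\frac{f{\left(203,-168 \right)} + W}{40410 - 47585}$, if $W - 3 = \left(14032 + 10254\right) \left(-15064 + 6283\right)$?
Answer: $\frac{883486452}{29725} \approx 29722.0$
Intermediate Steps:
$f{\left(n,M \right)} = 15 + \frac{3 M}{n}$ ($f{\left(n,M \right)} = -9 + 3 \left(1 \frac{1}{n} M + 8\right) = -9 + 3 \left(\frac{M}{n} + 8\right) = -9 + 3 \left(8 + \frac{M}{n}\right) = -9 + \left(24 + \frac{3 M}{n}\right) = 15 + \frac{3 M}{n}$)
$W = -213255363$ ($W = 3 + \left(14032 + 10254\right) \left(-15064 + 6283\right) = 3 + 24286 \left(-8781\right) = 3 - 213255366 = -213255363$)
$\frac{f{\left(203,-168 \right)} + W}{40410 - 47585} = \frac{\left(15 + 3 \left(-168\right) \frac{1}{203}\right) - 213255363}{40410 - 47585} = \frac{\left(15 + 3 \left(-168\right) \frac{1}{203}\right) - 213255363}{-7175} = \left(\left(15 - \frac{72}{29}\right) - 213255363\right) \left(- \frac{1}{7175}\right) = \left(\frac{363}{29} - 213255363\right) \left(- \frac{1}{7175}\right) = \left(- \frac{6184405164}{29}\right) \left(- \frac{1}{7175}\right) = \frac{883486452}{29725}$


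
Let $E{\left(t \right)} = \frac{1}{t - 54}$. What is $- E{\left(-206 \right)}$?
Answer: $\frac{1}{260} \approx 0.0038462$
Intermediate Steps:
$E{\left(t \right)} = \frac{1}{-54 + t}$
$- E{\left(-206 \right)} = - \frac{1}{-54 - 206} = - \frac{1}{-260} = \left(-1\right) \left(- \frac{1}{260}\right) = \frac{1}{260}$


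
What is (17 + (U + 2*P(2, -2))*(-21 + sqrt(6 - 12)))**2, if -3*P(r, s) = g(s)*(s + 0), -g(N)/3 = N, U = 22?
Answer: 370369 - 36780*I*sqrt(6) ≈ 3.7037e+5 - 90092.0*I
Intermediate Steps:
g(N) = -3*N
P(r, s) = s**2 (P(r, s) = -(-3*s)*(s + 0)/3 = -(-3*s)*s/3 = -(-1)*s**2 = s**2)
(17 + (U + 2*P(2, -2))*(-21 + sqrt(6 - 12)))**2 = (17 + (22 + 2*(-2)**2)*(-21 + sqrt(6 - 12)))**2 = (17 + (22 + 2*4)*(-21 + sqrt(-6)))**2 = (17 + (22 + 8)*(-21 + I*sqrt(6)))**2 = (17 + 30*(-21 + I*sqrt(6)))**2 = (17 + (-630 + 30*I*sqrt(6)))**2 = (-613 + 30*I*sqrt(6))**2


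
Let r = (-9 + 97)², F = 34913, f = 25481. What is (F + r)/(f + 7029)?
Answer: 42657/32510 ≈ 1.3121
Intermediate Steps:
r = 7744 (r = 88² = 7744)
(F + r)/(f + 7029) = (34913 + 7744)/(25481 + 7029) = 42657/32510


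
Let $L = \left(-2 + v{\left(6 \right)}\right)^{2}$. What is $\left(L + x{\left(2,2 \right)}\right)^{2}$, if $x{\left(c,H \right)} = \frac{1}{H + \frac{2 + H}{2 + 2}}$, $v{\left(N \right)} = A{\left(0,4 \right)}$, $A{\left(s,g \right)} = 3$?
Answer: $\frac{16}{9} \approx 1.7778$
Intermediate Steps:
$v{\left(N \right)} = 3$
$x{\left(c,H \right)} = \frac{1}{\frac{1}{2} + \frac{5 H}{4}}$ ($x{\left(c,H \right)} = \frac{1}{H + \frac{2 + H}{4}} = \frac{1}{H + \left(2 + H\right) \frac{1}{4}} = \frac{1}{H + \left(\frac{1}{2} + \frac{H}{4}\right)} = \frac{1}{\frac{1}{2} + \frac{5 H}{4}}$)
$L = 1$ ($L = \left(-2 + 3\right)^{2} = 1^{2} = 1$)
$\left(L + x{\left(2,2 \right)}\right)^{2} = \left(1 + \frac{4}{2 + 5 \cdot 2}\right)^{2} = \left(1 + \frac{4}{2 + 10}\right)^{2} = \left(1 + \frac{4}{12}\right)^{2} = \left(1 + 4 \cdot \frac{1}{12}\right)^{2} = \left(1 + \frac{1}{3}\right)^{2} = \left(\frac{4}{3}\right)^{2} = \frac{16}{9}$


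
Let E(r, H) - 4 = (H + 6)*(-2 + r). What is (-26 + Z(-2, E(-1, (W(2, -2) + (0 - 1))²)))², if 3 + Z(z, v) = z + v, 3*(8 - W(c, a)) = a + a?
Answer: 577600/9 ≈ 64178.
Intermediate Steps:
W(c, a) = 8 - 2*a/3 (W(c, a) = 8 - (a + a)/3 = 8 - 2*a/3)
E(r, H) = 4 + (-2 + r)*(6 + H) (E(r, H) = 4 + (H + 6)*(-2 + r) = 4 + (6 + H)*(-2 + r) = 4 + (-2 + r)*(6 + H))
Z(z, v) = -3 + v + z (Z(z, v) = -3 + (z + v) = -3 + (v + z) = -3 + v + z)
(-26 + Z(-2, E(-1, (W(2, -2) + (0 - 1))²)))² = (-26 + (-3 + (-8 - 2*((8 - ⅔*(-2)) + (0 - 1))² + 6*(-1) + ((8 - ⅔*(-2)) + (0 - 1))²*(-1)) - 2))² = (-26 + (-3 + (-8 - 2*((8 + 4/3) - 1)² - 6 + ((8 + 4/3) - 1)²*(-1)) - 2))² = (-26 + (-3 + (-8 - 2*(28/3 - 1)² - 6 + (28/3 - 1)²*(-1)) - 2))² = (-26 + (-3 + (-8 - 2*(25/3)² - 6 + (25/3)²*(-1)) - 2))² = (-26 + (-3 + (-8 - 2*625/9 - 6 + (625/9)*(-1)) - 2))² = (-26 + (-3 + (-8 - 1250/9 - 6 - 625/9) - 2))² = (-26 + (-3 - 667/3 - 2))² = (-26 - 682/3)² = (-760/3)² = 577600/9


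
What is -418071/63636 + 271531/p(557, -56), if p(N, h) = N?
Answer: 5682093723/11815084 ≈ 480.92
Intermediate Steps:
-418071/63636 + 271531/p(557, -56) = -418071/63636 + 271531/557 = -418071*1/63636 + 271531*(1/557) = -139357/21212 + 271531/557 = 5682093723/11815084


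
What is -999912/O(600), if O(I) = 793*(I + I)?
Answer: -683/650 ≈ -1.0508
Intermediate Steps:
O(I) = 1586*I (O(I) = 793*(2*I) = 1586*I)
-999912/O(600) = -999912/(1586*600) = -999912/951600 = -999912*1/951600 = -683/650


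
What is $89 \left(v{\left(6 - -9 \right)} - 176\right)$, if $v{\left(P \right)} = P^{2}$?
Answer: $4361$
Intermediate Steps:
$89 \left(v{\left(6 - -9 \right)} - 176\right) = 89 \left(\left(6 - -9\right)^{2} - 176\right) = 89 \left(\left(6 + 9\right)^{2} - 176\right) = 89 \left(15^{2} - 176\right) = 89 \left(225 - 176\right) = 89 \cdot 49 = 4361$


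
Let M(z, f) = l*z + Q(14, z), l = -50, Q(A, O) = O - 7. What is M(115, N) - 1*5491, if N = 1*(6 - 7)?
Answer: -11133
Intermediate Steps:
Q(A, O) = -7 + O
N = -1 (N = 1*(-1) = -1)
M(z, f) = -7 - 49*z (M(z, f) = -50*z + (-7 + z) = -7 - 49*z)
M(115, N) - 1*5491 = (-7 - 49*115) - 1*5491 = (-7 - 5635) - 5491 = -5642 - 5491 = -11133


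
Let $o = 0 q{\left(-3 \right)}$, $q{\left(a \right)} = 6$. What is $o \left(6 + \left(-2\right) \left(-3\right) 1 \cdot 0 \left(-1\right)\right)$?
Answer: $0$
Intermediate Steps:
$o = 0$ ($o = 0 \cdot 6 = 0$)
$o \left(6 + \left(-2\right) \left(-3\right) 1 \cdot 0 \left(-1\right)\right) = 0 \left(6 + \left(-2\right) \left(-3\right) 1 \cdot 0 \left(-1\right)\right) = 0 \left(6 + 6 \cdot 0 \left(-1\right)\right) = 0 \left(6 + 6 \cdot 0\right) = 0 \left(6 + 0\right) = 0 \cdot 6 = 0$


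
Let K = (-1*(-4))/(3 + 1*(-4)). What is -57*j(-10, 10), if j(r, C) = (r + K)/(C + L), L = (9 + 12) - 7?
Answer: 133/4 ≈ 33.250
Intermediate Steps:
K = -4 (K = 4/(3 - 4) = 4/(-1) = 4*(-1) = -4)
L = 14 (L = 21 - 7 = 14)
j(r, C) = (-4 + r)/(14 + C) (j(r, C) = (r - 4)/(C + 14) = (-4 + r)/(14 + C))
-57*j(-10, 10) = -57*(-4 - 10)/(14 + 10) = -57*(-14)/24 = -19*(-14)/8 = -57*(-7/12) = 133/4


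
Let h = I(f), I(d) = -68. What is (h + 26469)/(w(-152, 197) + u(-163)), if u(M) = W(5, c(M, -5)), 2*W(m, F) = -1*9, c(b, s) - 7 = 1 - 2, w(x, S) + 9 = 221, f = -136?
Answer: 52802/415 ≈ 127.23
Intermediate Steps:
w(x, S) = 212 (w(x, S) = -9 + 221 = 212)
h = -68
c(b, s) = 6 (c(b, s) = 7 + (1 - 2) = 7 - 1 = 6)
W(m, F) = -9/2 (W(m, F) = (-1*9)/2 = (½)*(-9) = -9/2)
u(M) = -9/2
(h + 26469)/(w(-152, 197) + u(-163)) = (-68 + 26469)/(212 - 9/2) = 26401/(415/2) = 26401*(2/415) = 52802/415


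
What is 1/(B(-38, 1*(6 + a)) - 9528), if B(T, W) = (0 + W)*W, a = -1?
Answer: -1/9503 ≈ -0.00010523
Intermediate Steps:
B(T, W) = W² (B(T, W) = W*W = W²)
1/(B(-38, 1*(6 + a)) - 9528) = 1/((1*(6 - 1))² - 9528) = 1/((1*5)² - 9528) = 1/(5² - 9528) = 1/(25 - 9528) = 1/(-9503) = -1/9503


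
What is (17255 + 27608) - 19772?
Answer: 25091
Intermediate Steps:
(17255 + 27608) - 19772 = 44863 - 19772 = 25091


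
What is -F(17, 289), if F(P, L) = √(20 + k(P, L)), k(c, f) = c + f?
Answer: -√326 ≈ -18.055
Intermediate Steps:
F(P, L) = √(20 + L + P) (F(P, L) = √(20 + (P + L)) = √(20 + (L + P)) = √(20 + L + P))
-F(17, 289) = -√(20 + 289 + 17) = -√326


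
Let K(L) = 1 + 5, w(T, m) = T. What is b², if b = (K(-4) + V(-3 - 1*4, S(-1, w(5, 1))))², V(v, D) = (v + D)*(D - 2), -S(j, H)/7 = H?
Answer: 5922408960000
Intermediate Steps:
S(j, H) = -7*H
V(v, D) = (-2 + D)*(D + v) (V(v, D) = (D + v)*(-2 + D) = (-2 + D)*(D + v))
K(L) = 6
b = 2433600 (b = (6 + ((-7*5)² - (-14)*5 - 2*(-3 - 1*4) + (-7*5)*(-3 - 1*4)))² = (6 + ((-35)² - 2*(-35) - 2*(-3 - 4) - 35*(-3 - 4)))² = (6 + (1225 + 70 - 2*(-7) - 35*(-7)))² = (6 + (1225 + 70 + 14 + 245))² = (6 + 1554)² = 1560² = 2433600)
b² = 2433600² = 5922408960000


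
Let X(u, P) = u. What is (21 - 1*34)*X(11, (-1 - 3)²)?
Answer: -143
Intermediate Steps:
(21 - 1*34)*X(11, (-1 - 3)²) = (21 - 1*34)*11 = (21 - 34)*11 = -13*11 = -143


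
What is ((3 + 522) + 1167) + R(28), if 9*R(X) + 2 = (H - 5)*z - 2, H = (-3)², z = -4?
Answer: 15208/9 ≈ 1689.8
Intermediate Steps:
H = 9
R(X) = -20/9 (R(X) = -2/9 + ((9 - 5)*(-4) - 2)/9 = -2/9 + (4*(-4) - 2)/9 = -2/9 + (-16 - 2)/9 = -2/9 + (⅑)*(-18) = -2/9 - 2 = -20/9)
((3 + 522) + 1167) + R(28) = ((3 + 522) + 1167) - 20/9 = (525 + 1167) - 20/9 = 1692 - 20/9 = 15208/9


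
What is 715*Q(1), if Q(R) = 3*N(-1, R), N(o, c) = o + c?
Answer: 0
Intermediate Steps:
N(o, c) = c + o
Q(R) = -3 + 3*R (Q(R) = 3*(R - 1) = 3*(-1 + R) = -3 + 3*R)
715*Q(1) = 715*(-3 + 3*1) = 715*(-3 + 3) = 715*0 = 0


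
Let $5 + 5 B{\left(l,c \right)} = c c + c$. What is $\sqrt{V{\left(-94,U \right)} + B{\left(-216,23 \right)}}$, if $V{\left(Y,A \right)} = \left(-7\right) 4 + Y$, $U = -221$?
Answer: $\frac{3 i \sqrt{35}}{5} \approx 3.5496 i$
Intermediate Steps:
$B{\left(l,c \right)} = -1 + \frac{c}{5} + \frac{c^{2}}{5}$ ($B{\left(l,c \right)} = -1 + \frac{c c + c}{5} = -1 + \frac{c^{2} + c}{5} = -1 + \frac{c + c^{2}}{5} = -1 + \left(\frac{c}{5} + \frac{c^{2}}{5}\right) = -1 + \frac{c}{5} + \frac{c^{2}}{5}$)
$V{\left(Y,A \right)} = -28 + Y$
$\sqrt{V{\left(-94,U \right)} + B{\left(-216,23 \right)}} = \sqrt{\left(-28 - 94\right) + \left(-1 + \frac{1}{5} \cdot 23 + \frac{23^{2}}{5}\right)} = \sqrt{-122 + \left(-1 + \frac{23}{5} + \frac{1}{5} \cdot 529\right)} = \sqrt{-122 + \left(-1 + \frac{23}{5} + \frac{529}{5}\right)} = \sqrt{-122 + \frac{547}{5}} = \sqrt{- \frac{63}{5}} = \frac{3 i \sqrt{35}}{5}$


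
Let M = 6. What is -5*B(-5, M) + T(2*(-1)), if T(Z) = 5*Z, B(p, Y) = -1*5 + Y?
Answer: -15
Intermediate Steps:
B(p, Y) = -5 + Y
-5*B(-5, M) + T(2*(-1)) = -5*(-5 + 6) + 5*(2*(-1)) = -5*1 + 5*(-2) = -5 - 10 = -15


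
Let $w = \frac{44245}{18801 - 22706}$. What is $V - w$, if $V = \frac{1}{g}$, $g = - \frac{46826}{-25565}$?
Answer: $\frac{434329539}{36571106} \approx 11.876$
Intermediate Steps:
$g = \frac{46826}{25565}$ ($g = \left(-46826\right) \left(- \frac{1}{25565}\right) = \frac{46826}{25565} \approx 1.8316$)
$w = - \frac{8849}{781}$ ($w = \frac{44245}{-3905} = 44245 \left(- \frac{1}{3905}\right) = - \frac{8849}{781} \approx -11.33$)
$V = \frac{25565}{46826}$ ($V = \frac{1}{\frac{46826}{25565}} = \frac{25565}{46826} \approx 0.54596$)
$V - w = \frac{25565}{46826} - - \frac{8849}{781} = \frac{25565}{46826} + \frac{8849}{781} = \frac{434329539}{36571106}$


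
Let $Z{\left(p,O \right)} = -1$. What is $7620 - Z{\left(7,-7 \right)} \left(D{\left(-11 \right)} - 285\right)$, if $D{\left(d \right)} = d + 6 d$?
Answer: $7258$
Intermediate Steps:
$D{\left(d \right)} = 7 d$
$7620 - Z{\left(7,-7 \right)} \left(D{\left(-11 \right)} - 285\right) = 7620 - - (7 \left(-11\right) - 285) = 7620 - - (-77 - 285) = 7620 - \left(-1\right) \left(-362\right) = 7620 - 362 = 7258$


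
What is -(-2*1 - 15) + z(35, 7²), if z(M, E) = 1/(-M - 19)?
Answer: 917/54 ≈ 16.981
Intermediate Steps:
z(M, E) = 1/(-19 - M)
-(-2*1 - 15) + z(35, 7²) = -(-2*1 - 15) - 1/(19 + 35) = -(-2 - 15) - 1/54 = -1*(-17) - 1*1/54 = 17 - 1/54 = 917/54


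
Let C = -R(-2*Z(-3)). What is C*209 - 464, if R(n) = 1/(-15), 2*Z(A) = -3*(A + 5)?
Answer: -6751/15 ≈ -450.07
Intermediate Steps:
Z(A) = -15/2 - 3*A/2 (Z(A) = (-3*(A + 5))/2 = (-3*(5 + A))/2 = (-15 - 3*A)/2 = -15/2 - 3*A/2)
R(n) = -1/15
C = 1/15 (C = -1*(-1/15) = 1/15 ≈ 0.066667)
C*209 - 464 = (1/15)*209 - 464 = 209/15 - 464 = -6751/15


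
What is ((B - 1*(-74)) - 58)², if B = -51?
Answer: 1225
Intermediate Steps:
((B - 1*(-74)) - 58)² = ((-51 - 1*(-74)) - 58)² = ((-51 + 74) - 58)² = (23 - 58)² = (-35)² = 1225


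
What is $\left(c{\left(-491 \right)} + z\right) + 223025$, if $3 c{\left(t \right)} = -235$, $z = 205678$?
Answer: $\frac{1285874}{3} \approx 4.2862 \cdot 10^{5}$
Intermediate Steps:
$c{\left(t \right)} = - \frac{235}{3}$ ($c{\left(t \right)} = \frac{1}{3} \left(-235\right) = - \frac{235}{3}$)
$\left(c{\left(-491 \right)} + z\right) + 223025 = \left(- \frac{235}{3} + 205678\right) + 223025 = \frac{616799}{3} + 223025 = \frac{1285874}{3}$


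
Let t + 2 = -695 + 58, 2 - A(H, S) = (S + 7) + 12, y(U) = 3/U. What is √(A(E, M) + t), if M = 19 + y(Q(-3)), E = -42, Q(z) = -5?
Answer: 2*I*√4215/5 ≈ 25.969*I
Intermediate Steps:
M = 92/5 (M = 19 + 3/(-5) = 19 + 3*(-⅕) = 19 - ⅗ = 92/5 ≈ 18.400)
A(H, S) = -17 - S (A(H, S) = 2 - ((S + 7) + 12) = 2 - ((7 + S) + 12) = 2 - (19 + S) = 2 + (-19 - S) = -17 - S)
t = -639 (t = -2 + (-695 + 58) = -2 - 637 = -639)
√(A(E, M) + t) = √((-17 - 1*92/5) - 639) = √((-17 - 92/5) - 639) = √(-177/5 - 639) = √(-3372/5) = 2*I*√4215/5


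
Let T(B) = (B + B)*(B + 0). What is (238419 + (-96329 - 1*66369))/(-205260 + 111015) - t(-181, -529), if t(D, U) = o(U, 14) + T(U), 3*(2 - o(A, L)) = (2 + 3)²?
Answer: -52746708926/94245 ≈ -5.5968e+5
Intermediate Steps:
o(A, L) = -19/3 (o(A, L) = 2 - (2 + 3)²/3 = 2 - ⅓*5² = 2 - ⅓*25 = 2 - 25/3 = -19/3)
T(B) = 2*B² (T(B) = (2*B)*B = 2*B²)
t(D, U) = -19/3 + 2*U²
(238419 + (-96329 - 1*66369))/(-205260 + 111015) - t(-181, -529) = (238419 + (-96329 - 1*66369))/(-205260 + 111015) - (-19/3 + 2*(-529)²) = (238419 + (-96329 - 66369))/(-94245) - (-19/3 + 2*279841) = (238419 - 162698)*(-1/94245) - (-19/3 + 559682) = 75721*(-1/94245) - 1*1679027/3 = -75721/94245 - 1679027/3 = -52746708926/94245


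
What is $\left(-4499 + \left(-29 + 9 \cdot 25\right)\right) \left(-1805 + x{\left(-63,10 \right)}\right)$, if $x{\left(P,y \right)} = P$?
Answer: $8038004$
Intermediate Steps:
$\left(-4499 + \left(-29 + 9 \cdot 25\right)\right) \left(-1805 + x{\left(-63,10 \right)}\right) = \left(-4499 + \left(-29 + 9 \cdot 25\right)\right) \left(-1805 - 63\right) = \left(-4499 + \left(-29 + 225\right)\right) \left(-1868\right) = \left(-4499 + 196\right) \left(-1868\right) = \left(-4303\right) \left(-1868\right) = 8038004$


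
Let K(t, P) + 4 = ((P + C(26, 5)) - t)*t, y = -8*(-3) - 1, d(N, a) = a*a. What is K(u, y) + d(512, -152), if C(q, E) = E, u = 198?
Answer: -10560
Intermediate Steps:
d(N, a) = a**2
y = 23 (y = 24 - 1 = 23)
K(t, P) = -4 + t*(5 + P - t) (K(t, P) = -4 + ((P + 5) - t)*t = -4 + ((5 + P) - t)*t = -4 + (5 + P - t)*t = -4 + t*(5 + P - t))
K(u, y) + d(512, -152) = (-4 - 1*198**2 + 5*198 + 23*198) + (-152)**2 = (-4 - 1*39204 + 990 + 4554) + 23104 = (-4 - 39204 + 990 + 4554) + 23104 = -33664 + 23104 = -10560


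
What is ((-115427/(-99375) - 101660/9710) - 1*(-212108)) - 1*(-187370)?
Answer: 38545982422117/96493125 ≈ 3.9947e+5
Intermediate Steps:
((-115427/(-99375) - 101660/9710) - 1*(-212108)) - 1*(-187370) = ((-115427*(-1/99375) - 101660*1/9710) + 212108) + 187370 = ((115427/99375 - 10166/971) + 212108) + 187370 = (-898166633/96493125 + 212108) + 187370 = 20466065590867/96493125 + 187370 = 38545982422117/96493125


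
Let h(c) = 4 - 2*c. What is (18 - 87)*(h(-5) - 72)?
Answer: 4002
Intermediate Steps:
(18 - 87)*(h(-5) - 72) = (18 - 87)*((4 - 2*(-5)) - 72) = -69*((4 + 10) - 72) = -69*(14 - 72) = -69*(-58) = 4002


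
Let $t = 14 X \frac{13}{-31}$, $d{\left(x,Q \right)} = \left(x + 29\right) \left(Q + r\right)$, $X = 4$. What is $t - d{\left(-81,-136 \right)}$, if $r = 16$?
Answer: $- \frac{194168}{31} \approx -6263.5$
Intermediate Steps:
$d{\left(x,Q \right)} = \left(16 + Q\right) \left(29 + x\right)$ ($d{\left(x,Q \right)} = \left(x + 29\right) \left(Q + 16\right) = \left(29 + x\right) \left(16 + Q\right) = \left(16 + Q\right) \left(29 + x\right)$)
$t = - \frac{728}{31}$ ($t = 14 \cdot 4 \frac{13}{-31} = 56 \cdot 13 \left(- \frac{1}{31}\right) = 56 \left(- \frac{13}{31}\right) = - \frac{728}{31} \approx -23.484$)
$t - d{\left(-81,-136 \right)} = - \frac{728}{31} - \left(464 + 16 \left(-81\right) + 29 \left(-136\right) - -11016\right) = - \frac{728}{31} - \left(464 - 1296 - 3944 + 11016\right) = - \frac{728}{31} - 6240 = - \frac{194168}{31}$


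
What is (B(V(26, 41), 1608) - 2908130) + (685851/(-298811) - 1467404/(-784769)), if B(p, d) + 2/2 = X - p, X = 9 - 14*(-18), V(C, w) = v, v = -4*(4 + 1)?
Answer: -681883974005069925/234497609659 ≈ -2.9079e+6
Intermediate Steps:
v = -20 (v = -4*5 = -20)
V(C, w) = -20
X = 261 (X = 9 + 252 = 261)
B(p, d) = 260 - p (B(p, d) = -1 + (261 - p) = 260 - p)
(B(V(26, 41), 1608) - 2908130) + (685851/(-298811) - 1467404/(-784769)) = ((260 - 1*(-20)) - 2908130) + (685851/(-298811) - 1467404/(-784769)) = ((260 + 20) - 2908130) + (685851*(-1/298811) - 1467404*(-1/784769)) = (280 - 2908130) + (-685851/298811 + 1467404/784769) = -2907850 - 99758146775/234497609659 = -681883974005069925/234497609659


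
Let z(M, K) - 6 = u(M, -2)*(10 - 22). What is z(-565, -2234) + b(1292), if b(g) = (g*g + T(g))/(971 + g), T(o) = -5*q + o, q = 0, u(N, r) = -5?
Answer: 1819914/2263 ≈ 804.20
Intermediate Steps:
z(M, K) = 66 (z(M, K) = 6 - 5*(10 - 22) = 6 - 5*(-12) = 6 + 60 = 66)
T(o) = o (T(o) = -5*0 + o = 0 + o = o)
b(g) = (g + g**2)/(971 + g) (b(g) = (g*g + g)/(971 + g) = (g**2 + g)/(971 + g) = (g + g**2)/(971 + g))
z(-565, -2234) + b(1292) = 66 + 1292*(1 + 1292)/(971 + 1292) = 66 + 1292*1293/2263 = 66 + 1292*(1/2263)*1293 = 66 + 1670556/2263 = 1819914/2263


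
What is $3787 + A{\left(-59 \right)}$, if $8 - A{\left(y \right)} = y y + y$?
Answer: $373$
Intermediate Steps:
$A{\left(y \right)} = 8 - y - y^{2}$ ($A{\left(y \right)} = 8 - \left(y y + y\right) = 8 - \left(y^{2} + y\right) = 8 - \left(y + y^{2}\right) = 8 - y - y^{2}$)
$3787 + A{\left(-59 \right)} = 3787 - 3414 = 373$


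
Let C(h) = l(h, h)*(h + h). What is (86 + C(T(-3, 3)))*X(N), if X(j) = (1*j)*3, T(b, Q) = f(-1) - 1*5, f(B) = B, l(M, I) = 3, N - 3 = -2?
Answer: 150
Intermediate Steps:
N = 1 (N = 3 - 2 = 1)
T(b, Q) = -6 (T(b, Q) = -1 - 1*5 = -1 - 5 = -6)
X(j) = 3*j (X(j) = j*3 = 3*j)
C(h) = 6*h (C(h) = 3*(h + h) = 3*(2*h) = 6*h)
(86 + C(T(-3, 3)))*X(N) = (86 + 6*(-6))*(3*1) = (86 - 36)*3 = 50*3 = 150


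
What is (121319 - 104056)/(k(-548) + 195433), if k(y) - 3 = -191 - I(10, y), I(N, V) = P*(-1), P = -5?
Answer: 17263/195240 ≈ 0.088419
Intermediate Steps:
I(N, V) = 5 (I(N, V) = -5*(-1) = 5)
k(y) = -193 (k(y) = 3 + (-191 - 1*5) = 3 + (-191 - 5) = 3 - 196 = -193)
(121319 - 104056)/(k(-548) + 195433) = (121319 - 104056)/(-193 + 195433) = 17263/195240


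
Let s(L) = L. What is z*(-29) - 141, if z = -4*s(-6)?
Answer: -837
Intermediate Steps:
z = 24 (z = -4*(-6) = 24)
z*(-29) - 141 = 24*(-29) - 141 = -696 - 141 = -837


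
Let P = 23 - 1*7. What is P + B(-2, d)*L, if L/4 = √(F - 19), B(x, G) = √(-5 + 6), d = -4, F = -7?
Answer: 16 + 4*I*√26 ≈ 16.0 + 20.396*I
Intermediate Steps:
P = 16 (P = 23 - 7 = 16)
B(x, G) = 1 (B(x, G) = √1 = 1)
L = 4*I*√26 (L = 4*√(-7 - 19) = 4*√(-26) = 4*(I*√26) = 4*I*√26 ≈ 20.396*I)
P + B(-2, d)*L = 16 + 1*(4*I*√26) = 16 + 4*I*√26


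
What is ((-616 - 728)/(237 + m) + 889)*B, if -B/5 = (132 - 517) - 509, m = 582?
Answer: 51564430/13 ≈ 3.9665e+6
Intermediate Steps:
B = 4470 (B = -5*((132 - 517) - 509) = -5*(-385 - 509) = -5*(-894) = 4470)
((-616 - 728)/(237 + m) + 889)*B = ((-616 - 728)/(237 + 582) + 889)*4470 = (-1344/819 + 889)*4470 = (-1344*1/819 + 889)*4470 = (-64/39 + 889)*4470 = (34607/39)*4470 = 51564430/13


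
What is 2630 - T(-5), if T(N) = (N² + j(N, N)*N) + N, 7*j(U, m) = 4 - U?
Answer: 18315/7 ≈ 2616.4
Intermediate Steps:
j(U, m) = 4/7 - U/7 (j(U, m) = (4 - U)/7 = 4/7 - U/7)
T(N) = N + N² + N*(4/7 - N/7) (T(N) = (N² + (4/7 - N/7)*N) + N = (N² + N*(4/7 - N/7)) + N = N + N² + N*(4/7 - N/7))
2630 - T(-5) = 2630 - (-5)*(11 + 6*(-5))/7 = 2630 - (-5)*(11 - 30)/7 = 2630 - (-5)*(-19)/7 = 2630 - 1*95/7 = 2630 - 95/7 = 18315/7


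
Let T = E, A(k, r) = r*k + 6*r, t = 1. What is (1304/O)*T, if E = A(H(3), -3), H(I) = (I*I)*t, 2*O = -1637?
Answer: 117360/1637 ≈ 71.692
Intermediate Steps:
O = -1637/2 (O = (1/2)*(-1637) = -1637/2 ≈ -818.50)
H(I) = I**2 (H(I) = (I*I)*1 = I**2*1 = I**2)
A(k, r) = 6*r + k*r (A(k, r) = k*r + 6*r = 6*r + k*r)
E = -45 (E = -3*(6 + 3**2) = -3*(6 + 9) = -3*15 = -45)
T = -45
(1304/O)*T = (1304/(-1637/2))*(-45) = (1304*(-2/1637))*(-45) = -2608/1637*(-45) = 117360/1637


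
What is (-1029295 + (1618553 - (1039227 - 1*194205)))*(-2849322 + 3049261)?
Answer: -51137198396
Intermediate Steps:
(-1029295 + (1618553 - (1039227 - 1*194205)))*(-2849322 + 3049261) = (-1029295 + (1618553 - (1039227 - 194205)))*199939 = (-1029295 + (1618553 - 1*845022))*199939 = (-1029295 + (1618553 - 845022))*199939 = (-1029295 + 773531)*199939 = -255764*199939 = -51137198396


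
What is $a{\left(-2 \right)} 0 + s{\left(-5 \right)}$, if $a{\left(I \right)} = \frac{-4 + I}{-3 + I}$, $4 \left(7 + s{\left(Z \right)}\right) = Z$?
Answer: $- \frac{33}{4} \approx -8.25$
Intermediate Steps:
$s{\left(Z \right)} = -7 + \frac{Z}{4}$
$a{\left(I \right)} = \frac{-4 + I}{-3 + I}$
$a{\left(-2 \right)} 0 + s{\left(-5 \right)} = \frac{-4 - 2}{-3 - 2} \cdot 0 + \left(-7 + \frac{1}{4} \left(-5\right)\right) = \frac{1}{-5} \left(-6\right) 0 - \frac{33}{4} = \left(- \frac{1}{5}\right) \left(-6\right) 0 - \frac{33}{4} = \frac{6}{5} \cdot 0 - \frac{33}{4} = 0 - \frac{33}{4} = - \frac{33}{4}$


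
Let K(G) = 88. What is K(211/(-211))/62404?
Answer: 22/15601 ≈ 0.0014102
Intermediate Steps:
K(211/(-211))/62404 = 88/62404 = 88*(1/62404) = 22/15601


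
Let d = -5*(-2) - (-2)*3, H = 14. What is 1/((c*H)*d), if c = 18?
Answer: 1/4032 ≈ 0.00024802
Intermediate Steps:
d = 16 (d = 10 - 1*(-6) = 10 + 6 = 16)
1/((c*H)*d) = 1/((18*14)*16) = 1/(252*16) = 1/4032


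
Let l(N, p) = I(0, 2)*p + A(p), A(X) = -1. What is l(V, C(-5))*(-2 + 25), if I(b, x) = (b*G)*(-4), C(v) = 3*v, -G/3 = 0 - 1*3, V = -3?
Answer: -23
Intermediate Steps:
G = 9 (G = -3*(0 - 1*3) = -3*(0 - 3) = -3*(-3) = 9)
I(b, x) = -36*b (I(b, x) = (b*9)*(-4) = (9*b)*(-4) = -36*b)
l(N, p) = -1 (l(N, p) = (-36*0)*p - 1 = 0*p - 1 = 0 - 1 = -1)
l(V, C(-5))*(-2 + 25) = -(-2 + 25) = -1*23 = -23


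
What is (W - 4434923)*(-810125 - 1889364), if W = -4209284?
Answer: 23334941710223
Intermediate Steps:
(W - 4434923)*(-810125 - 1889364) = (-4209284 - 4434923)*(-810125 - 1889364) = -8644207*(-2699489) = 23334941710223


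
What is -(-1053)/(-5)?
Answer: -1053/5 ≈ -210.60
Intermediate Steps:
-(-1053)/(-5) = -(-1053)*(-1)/5 = -1053*1/5 = -1053/5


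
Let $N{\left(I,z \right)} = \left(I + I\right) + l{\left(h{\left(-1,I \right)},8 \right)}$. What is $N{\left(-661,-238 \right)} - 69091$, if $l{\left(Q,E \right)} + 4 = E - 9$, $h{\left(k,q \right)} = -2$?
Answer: $-70418$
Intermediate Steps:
$l{\left(Q,E \right)} = -13 + E$ ($l{\left(Q,E \right)} = -4 + \left(E - 9\right) = -4 + \left(-9 + E\right) = -13 + E$)
$N{\left(I,z \right)} = -5 + 2 I$ ($N{\left(I,z \right)} = \left(I + I\right) + \left(-13 + 8\right) = 2 I - 5 = -5 + 2 I$)
$N{\left(-661,-238 \right)} - 69091 = \left(-5 + 2 \left(-661\right)\right) - 69091 = \left(-5 - 1322\right) - 69091 = -1327 - 69091 = -70418$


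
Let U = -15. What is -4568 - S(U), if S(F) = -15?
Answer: -4553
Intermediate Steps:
-4568 - S(U) = -4568 - 1*(-15) = -4568 + 15 = -4553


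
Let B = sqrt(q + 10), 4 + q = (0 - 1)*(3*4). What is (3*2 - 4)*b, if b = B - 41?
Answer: -82 + 2*I*sqrt(6) ≈ -82.0 + 4.899*I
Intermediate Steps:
q = -16 (q = -4 + (0 - 1)*(3*4) = -4 - 1*12 = -4 - 12 = -16)
B = I*sqrt(6) (B = sqrt(-16 + 10) = sqrt(-6) = I*sqrt(6) ≈ 2.4495*I)
b = -41 + I*sqrt(6) (b = I*sqrt(6) - 41 = -41 + I*sqrt(6) ≈ -41.0 + 2.4495*I)
(3*2 - 4)*b = (3*2 - 4)*(-41 + I*sqrt(6)) = (6 - 4)*(-41 + I*sqrt(6)) = 2*(-41 + I*sqrt(6)) = -82 + 2*I*sqrt(6)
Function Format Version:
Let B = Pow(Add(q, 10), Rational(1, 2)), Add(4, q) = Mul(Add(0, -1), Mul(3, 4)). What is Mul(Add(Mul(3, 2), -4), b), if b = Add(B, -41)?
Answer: Add(-82, Mul(2, I, Pow(6, Rational(1, 2)))) ≈ Add(-82.000, Mul(4.8990, I))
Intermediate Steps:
q = -16 (q = Add(-4, Mul(Add(0, -1), Mul(3, 4))) = Add(-4, Mul(-1, 12)) = Add(-4, -12) = -16)
B = Mul(I, Pow(6, Rational(1, 2))) (B = Pow(Add(-16, 10), Rational(1, 2)) = Pow(-6, Rational(1, 2)) = Mul(I, Pow(6, Rational(1, 2))) ≈ Mul(2.4495, I))
b = Add(-41, Mul(I, Pow(6, Rational(1, 2)))) (b = Add(Mul(I, Pow(6, Rational(1, 2))), -41) = Add(-41, Mul(I, Pow(6, Rational(1, 2)))) ≈ Add(-41.000, Mul(2.4495, I)))
Mul(Add(Mul(3, 2), -4), b) = Mul(Add(Mul(3, 2), -4), Add(-41, Mul(I, Pow(6, Rational(1, 2))))) = Mul(Add(6, -4), Add(-41, Mul(I, Pow(6, Rational(1, 2))))) = Mul(2, Add(-41, Mul(I, Pow(6, Rational(1, 2))))) = Add(-82, Mul(2, I, Pow(6, Rational(1, 2))))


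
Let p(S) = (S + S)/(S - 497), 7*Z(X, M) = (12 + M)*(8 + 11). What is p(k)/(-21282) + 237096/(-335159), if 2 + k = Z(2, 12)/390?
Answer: -190876372033330/269822783792837 ≈ -0.70741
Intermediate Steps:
Z(X, M) = 228/7 + 19*M/7 (Z(X, M) = ((12 + M)*(8 + 11))/7 = ((12 + M)*19)/7 = (228 + 19*M)/7 = 228/7 + 19*M/7)
k = -834/455 (k = -2 + (228/7 + (19/7)*12)/390 = -2 + (228/7 + 228/7)*(1/390) = -2 + (456/7)*(1/390) = -2 + 76/455 = -834/455 ≈ -1.8330)
p(S) = 2*S/(-497 + S) (p(S) = (2*S)/(-497 + S) = 2*S/(-497 + S))
p(k)/(-21282) + 237096/(-335159) = (2*(-834/455)/(-497 - 834/455))/(-21282) + 237096/(-335159) = (2*(-834/455)/(-226969/455))*(-1/21282) + 237096*(-1/335159) = (2*(-834/455)*(-455/226969))*(-1/21282) - 237096/335159 = (1668/226969)*(-1/21282) - 237096/335159 = -278/805059043 - 237096/335159 = -190876372033330/269822783792837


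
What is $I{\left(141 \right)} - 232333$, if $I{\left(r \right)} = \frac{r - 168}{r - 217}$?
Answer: $- \frac{17657281}{76} \approx -2.3233 \cdot 10^{5}$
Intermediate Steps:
$I{\left(r \right)} = \frac{-168 + r}{-217 + r}$
$I{\left(141 \right)} - 232333 = \frac{-168 + 141}{-217 + 141} - 232333 = \frac{1}{-76} \left(-27\right) - 232333 = \left(- \frac{1}{76}\right) \left(-27\right) - 232333 = \frac{27}{76} - 232333 = - \frac{17657281}{76}$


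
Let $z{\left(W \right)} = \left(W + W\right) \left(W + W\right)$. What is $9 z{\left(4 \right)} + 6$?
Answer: $582$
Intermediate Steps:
$z{\left(W \right)} = 4 W^{2}$ ($z{\left(W \right)} = 2 W 2 W = 4 W^{2}$)
$9 z{\left(4 \right)} + 6 = 9 \cdot 4 \cdot 4^{2} + 6 = 9 \cdot 4 \cdot 16 + 6 = 9 \cdot 64 + 6 = 576 + 6 = 582$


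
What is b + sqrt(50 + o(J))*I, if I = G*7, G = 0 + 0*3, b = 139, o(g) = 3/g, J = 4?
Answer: 139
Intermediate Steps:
G = 0 (G = 0 + 0 = 0)
I = 0 (I = 0*7 = 0)
b + sqrt(50 + o(J))*I = 139 + sqrt(50 + 3/4)*0 = 139 + sqrt(203/4)*0 = 139 + (sqrt(203)/2)*0 = 139 + 0 = 139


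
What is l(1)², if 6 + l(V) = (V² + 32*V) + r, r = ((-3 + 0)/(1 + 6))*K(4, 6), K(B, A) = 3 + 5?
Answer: 27225/49 ≈ 555.61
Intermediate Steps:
K(B, A) = 8
r = -24/7 (r = ((-3 + 0)/(1 + 6))*8 = -3/7*8 = -24/7 ≈ -3.4286)
l(V) = -66/7 + V² + 32*V (l(V) = -6 + ((V² + 32*V) - 24/7) = -6 + (-24/7 + V² + 32*V) = -66/7 + V² + 32*V)
l(1)² = (-66/7 + 1² + 32*1)² = (-66/7 + 1 + 32)² = (165/7)² = 27225/49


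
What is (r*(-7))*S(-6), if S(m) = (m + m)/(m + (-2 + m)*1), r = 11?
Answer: -66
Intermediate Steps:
S(m) = 2*m/(-2 + 2*m) (S(m) = (2*m)/(m + (-2 + m)) = (2*m)/(-2 + 2*m) = 2*m/(-2 + 2*m))
(r*(-7))*S(-6) = (11*(-7))*(-6/(-1 - 6)) = -(-462)/(-7) = -(-462)*(-1)/7 = -77*6/7 = -66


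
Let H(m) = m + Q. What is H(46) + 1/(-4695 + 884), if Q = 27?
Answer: 278202/3811 ≈ 73.000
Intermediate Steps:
H(m) = 27 + m (H(m) = m + 27 = 27 + m)
H(46) + 1/(-4695 + 884) = (27 + 46) + 1/(-4695 + 884) = 73 + 1/(-3811) = 73 - 1/3811 = 278202/3811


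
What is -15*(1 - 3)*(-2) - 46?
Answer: -106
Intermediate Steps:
-15*(1 - 3)*(-2) - 46 = -(-30)*(-2) - 46 = -15*4 - 46 = -60 - 46 = -106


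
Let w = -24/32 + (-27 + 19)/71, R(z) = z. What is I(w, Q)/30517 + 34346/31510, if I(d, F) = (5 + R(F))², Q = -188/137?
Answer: 71825782452/65868960895 ≈ 1.0904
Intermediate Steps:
w = -245/284 (w = -24*1/32 - 8*1/71 = -¾ - 8/71 = -245/284 ≈ -0.86268)
Q = -188/137 (Q = -188*1/137 = -188/137 ≈ -1.3723)
I(d, F) = (5 + F)²
I(w, Q)/30517 + 34346/31510 = (5 - 188/137)²/30517 + 34346/31510 = (497/137)²*(1/30517) + 34346*(1/31510) = (247009/18769)*(1/30517) + 17173/15755 = 247009/572773573 + 17173/15755 = 71825782452/65868960895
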